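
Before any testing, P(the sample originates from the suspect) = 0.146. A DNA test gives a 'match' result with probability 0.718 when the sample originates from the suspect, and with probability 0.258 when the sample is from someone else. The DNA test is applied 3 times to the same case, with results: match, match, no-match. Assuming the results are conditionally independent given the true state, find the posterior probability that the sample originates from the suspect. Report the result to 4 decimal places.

Posterior P(H) ≈ 0.3348

Let H be the event that the sample originates from the suspect; start with P(H) = 0.146. P('match'|H) = 0.718, P('match'|¬H) = 0.258.
Update on result 1 ('match'): P(H) ← 0.718·0.1460 / (0.718·0.1460 + 0.258·0.8540) = 0.10483/0.32516 = 0.3224.
Update on result 2 ('match'): P(H) ← 0.718·0.3224 / (0.718·0.3224 + 0.258·0.6776) = 0.23148/0.40630 = 0.5697.
Update on result 3 ('no-match'): P(H) ← 0.282·0.5697 / (0.282·0.5697 + 0.742·0.4303) = 0.16066/0.47993 = 0.3348.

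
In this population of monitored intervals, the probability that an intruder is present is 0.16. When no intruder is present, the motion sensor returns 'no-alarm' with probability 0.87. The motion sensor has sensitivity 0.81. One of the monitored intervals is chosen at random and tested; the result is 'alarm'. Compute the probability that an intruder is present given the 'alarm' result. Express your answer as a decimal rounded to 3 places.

P(H | E) ≈ 0.543

Let H be the event that an intruder is present. P(H) = 0.16, so P(¬H) = 0.84. With E the 'alarm' result, P(E|H) = 0.81 and P(E|¬H) = 0.13.
P(E) = 0.81·0.16 + 0.13·0.84 = 0.12960 + 0.10920 = 0.23880.
By Bayes' theorem, P(H|E) = 0.12960 / 0.23880 = 0.543.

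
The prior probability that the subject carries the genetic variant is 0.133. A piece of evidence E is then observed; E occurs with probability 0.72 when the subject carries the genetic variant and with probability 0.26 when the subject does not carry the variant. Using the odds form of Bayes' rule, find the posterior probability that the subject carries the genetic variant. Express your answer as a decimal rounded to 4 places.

Prior odds = 0.133/(1−0.133) = 0.15340.
Likelihood ratio for E = 0.72/0.26 = 2.7692.
Posterior odds = prior odds × LR = 0.42481.
Posterior probability = odds/(1+odds) = 0.42481/1.4248 = 0.2982.

Posterior probability ≈ 0.2982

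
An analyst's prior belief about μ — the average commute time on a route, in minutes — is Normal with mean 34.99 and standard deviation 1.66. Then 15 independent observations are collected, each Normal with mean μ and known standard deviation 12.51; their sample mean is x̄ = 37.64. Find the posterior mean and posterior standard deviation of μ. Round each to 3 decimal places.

With known σ, the Normal prior is conjugate. Weight on the data is w = (n/σ²)/(n/σ² + 1/τ₀²) = 0.0958466/(0.0958466+0.362897) = 0.20893.
Posterior mean = w·x̄ + (1−w)·μ₀ = 0.20893·37.64 + 0.79107·34.99 = 35.544. Posterior variance = 1/(0.0958466+0.362897) = 2.17987, so SD = 1.476.

Posterior mean ≈ 35.544; posterior SD ≈ 1.476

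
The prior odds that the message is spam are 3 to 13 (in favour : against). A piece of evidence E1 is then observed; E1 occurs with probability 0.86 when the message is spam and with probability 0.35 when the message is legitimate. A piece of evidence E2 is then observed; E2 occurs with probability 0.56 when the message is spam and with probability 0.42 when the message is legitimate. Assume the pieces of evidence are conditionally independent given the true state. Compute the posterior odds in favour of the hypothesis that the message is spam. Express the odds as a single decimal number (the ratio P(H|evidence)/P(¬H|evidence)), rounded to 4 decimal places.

Posterior odds ≈ 0.7560

Prior odds = 3/13 = 0.23077.
Likelihood ratio for E1 = 0.86/0.35 = 2.4571.
Likelihood ratio for E2 = 0.56/0.42 = 1.3333.
Posterior odds = prior odds × LR₁ × LR₂ = 0.75604.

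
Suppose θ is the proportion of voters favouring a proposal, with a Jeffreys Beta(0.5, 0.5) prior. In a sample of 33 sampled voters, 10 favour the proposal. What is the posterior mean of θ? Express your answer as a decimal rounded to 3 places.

The binomial likelihood is conjugate to the Beta prior: with 10 successes and 23 failures, the posterior is Beta(0.5+10, 0.5+23) = Beta(10.5, 23.5).
E[θ | data] = 10.5/(10.5+23.5) = 0.309.

Posterior mean ≈ 0.309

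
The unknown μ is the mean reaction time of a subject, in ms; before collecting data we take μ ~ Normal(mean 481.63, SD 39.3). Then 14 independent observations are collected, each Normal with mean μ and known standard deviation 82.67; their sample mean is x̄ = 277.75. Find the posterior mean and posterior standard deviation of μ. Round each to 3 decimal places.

Prior precision 1/τ₀² = 1/39.3² = 0.00064746; data precision n/σ² = 14/82.67² = 0.00204848.
Posterior precision = 0.00064746 + 0.00204848 = 0.00269594, giving posterior SD = 1/√0.00269594 = 19.259.
Posterior mean = (0.00064746·481.63 + 0.00204848·277.75) / 0.00269594 = 326.714.

Posterior mean ≈ 326.714; posterior SD ≈ 19.259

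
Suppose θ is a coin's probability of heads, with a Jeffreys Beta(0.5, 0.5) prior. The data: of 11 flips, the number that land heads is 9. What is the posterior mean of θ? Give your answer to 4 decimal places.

The binomial likelihood is conjugate to the Beta prior: with 9 successes and 2 failures, the posterior is Beta(0.5+9, 0.5+2) = Beta(9.5, 2.5).
Posterior mean = α/(α+β) = 9.5/12 = 0.7917.

Posterior mean ≈ 0.7917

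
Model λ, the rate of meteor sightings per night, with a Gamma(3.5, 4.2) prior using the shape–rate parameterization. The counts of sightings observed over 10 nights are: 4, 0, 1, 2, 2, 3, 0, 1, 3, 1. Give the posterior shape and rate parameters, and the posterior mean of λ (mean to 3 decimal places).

Posterior: Gamma(shape=20.5, rate=14.2); mean ≈ 1.444

The Poisson likelihood adds the total count to the shape and the number of exposure periods to the rate. Here ∑xᵢ = 17 and n = 10, so shape 3.5→20.5 and rate 4.2→14.2.
Posterior mean = shape/rate = 20.5/14.2 = 1.444.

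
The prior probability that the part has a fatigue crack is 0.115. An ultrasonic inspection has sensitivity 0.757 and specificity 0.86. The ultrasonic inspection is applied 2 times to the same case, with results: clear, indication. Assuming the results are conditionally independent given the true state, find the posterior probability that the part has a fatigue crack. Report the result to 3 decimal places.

Posterior P(H) ≈ 0.166

With H the event that the part has a fatigue crack, the joint likelihood of the observed sequence is P(data|H) = 0.243·0.757 = 0.18395 and P(data|¬H) = 0.86·0.14 = 0.12040.
Bayes: P(H|data) = 0.115·0.18395 / (0.115·0.18395 + 0.885·0.12040) = 0.021154/0.12771 = 0.1656.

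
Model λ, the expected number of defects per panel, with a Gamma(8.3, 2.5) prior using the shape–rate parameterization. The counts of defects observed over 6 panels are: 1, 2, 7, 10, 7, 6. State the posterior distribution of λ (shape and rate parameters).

The Poisson likelihood adds the total count to the shape and the number of exposure periods to the rate. Here ∑xᵢ = 33 and n = 6, so shape 8.3→41.3 and rate 2.5→8.5.

Posterior: Gamma(shape=41.3, rate=8.5)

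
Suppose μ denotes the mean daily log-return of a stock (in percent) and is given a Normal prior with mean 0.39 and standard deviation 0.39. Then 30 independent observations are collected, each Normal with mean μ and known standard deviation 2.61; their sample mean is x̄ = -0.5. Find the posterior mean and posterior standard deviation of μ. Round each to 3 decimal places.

Posterior mean ≈ 0.033; posterior SD ≈ 0.302

With known σ, the Normal prior is conjugate. Weight on the data is w = (n/σ²)/(n/σ² + 1/τ₀²) = 4.40393/(4.40393+6.57462) = 0.40114.
Posterior mean = w·x̄ + (1−w)·μ₀ = 0.40114·-0.5 + 0.59886·0.39 = 0.033. Posterior variance = 1/(4.40393+6.57462) = 0.0910867, so SD = 0.302.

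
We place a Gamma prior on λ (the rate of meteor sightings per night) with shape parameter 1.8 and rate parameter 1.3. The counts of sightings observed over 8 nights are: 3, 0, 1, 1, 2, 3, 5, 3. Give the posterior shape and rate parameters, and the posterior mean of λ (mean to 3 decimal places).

The Poisson likelihood adds the total count to the shape and the number of exposure periods to the rate. Here ∑xᵢ = 18 and n = 8, so shape 1.8→19.8 and rate 1.3→9.3.
Posterior mean = shape/rate = 19.8/9.3 = 2.129.

Posterior: Gamma(shape=19.8, rate=9.3); mean ≈ 2.129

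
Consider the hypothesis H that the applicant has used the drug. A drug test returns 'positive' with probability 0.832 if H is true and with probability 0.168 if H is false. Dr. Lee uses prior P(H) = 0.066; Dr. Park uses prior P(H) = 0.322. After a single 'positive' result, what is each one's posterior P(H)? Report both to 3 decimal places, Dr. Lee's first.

Dr. Lee: 0.259; Dr. Park: 0.702

The likelihood ratio for a 'positive' result is 0.832/0.168 = 4.9524.
Dr. Lee: prior odds 0.066/0.934 = 0.070664; posterior odds 0.34995; posterior probability 0.259.
Dr. Park: prior odds 0.322/0.678 = 0.47493; posterior odds 2.3520; posterior probability 0.702.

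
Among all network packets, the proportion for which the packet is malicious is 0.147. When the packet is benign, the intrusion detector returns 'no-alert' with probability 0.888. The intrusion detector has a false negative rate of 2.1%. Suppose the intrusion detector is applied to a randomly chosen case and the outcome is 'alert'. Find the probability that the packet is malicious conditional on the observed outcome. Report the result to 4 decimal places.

P(H | E) ≈ 0.6010

Write H for 'the packet is malicious'. Prior odds H:¬H = 0.147/0.853 = 0.17233. For the 'alert' outcome, the likelihood ratio is 0.979/0.112 = 8.7411.
Posterior odds = 0.17233 × 8.7411 = 1.5064, so P(H|E) = 1.5064/(1+1.5064) = 0.6010.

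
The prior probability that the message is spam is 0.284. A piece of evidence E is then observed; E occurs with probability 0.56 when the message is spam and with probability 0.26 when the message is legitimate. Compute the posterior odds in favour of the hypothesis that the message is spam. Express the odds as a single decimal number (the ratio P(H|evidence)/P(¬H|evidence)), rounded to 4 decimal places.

Posterior odds ≈ 0.8543

Prior odds = 0.284/(1−0.284) = 0.39665. In log-odds, ln(0.39665) = -0.92471.
Add log likelihood ratio: ln(2.1538) = 0.76726.
Posterior log-odds = -0.15745, so posterior odds = exp(-0.15745) = 0.85432.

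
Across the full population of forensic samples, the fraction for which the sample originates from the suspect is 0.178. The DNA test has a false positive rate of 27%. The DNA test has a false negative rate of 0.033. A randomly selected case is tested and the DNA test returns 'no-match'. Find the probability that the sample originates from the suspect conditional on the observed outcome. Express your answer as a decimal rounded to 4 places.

P(H | E) ≈ 0.0097

Let H be the event that the sample originates from the suspect. P(H) = 0.178, so P(¬H) = 0.822. With E the 'no-match' result, P(E|H) = 0.033 and P(E|¬H) = 0.73.
P(E) = 0.033·0.178 + 0.73·0.822 = 0.0058740 + 0.60006 = 0.60593.
By Bayes' theorem, P(H|E) = 0.0058740 / 0.60593 = 0.0097.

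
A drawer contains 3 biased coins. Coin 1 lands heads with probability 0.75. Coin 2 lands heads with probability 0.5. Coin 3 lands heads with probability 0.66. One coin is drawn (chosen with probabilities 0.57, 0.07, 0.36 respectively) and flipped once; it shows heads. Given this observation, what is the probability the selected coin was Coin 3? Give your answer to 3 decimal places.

Posterior probability ≈ 0.339

P(heads|C1) = 0.75; P(heads|C2) = 0.5; P(heads|C3) = 0.66.
Prior × likelihood for each source: 0.57·0.75=0.4275, 0.07·0.5=0.03500, 0.36·0.66=0.2376. Summing gives P(heads) = 0.70010.
P(Coin 3 | heads) = 0.2376 / 0.70010 = 0.339.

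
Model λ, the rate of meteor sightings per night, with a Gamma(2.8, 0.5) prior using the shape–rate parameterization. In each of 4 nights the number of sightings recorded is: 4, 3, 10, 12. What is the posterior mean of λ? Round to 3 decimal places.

Posterior mean ≈ 7.067

The Poisson likelihood adds the total count to the shape and the number of exposure periods to the rate. Here ∑xᵢ = 29 and n = 4, so shape 2.8→31.8 and rate 0.5→4.5.
Posterior mean = shape/rate = 31.8/4.5 = 7.067.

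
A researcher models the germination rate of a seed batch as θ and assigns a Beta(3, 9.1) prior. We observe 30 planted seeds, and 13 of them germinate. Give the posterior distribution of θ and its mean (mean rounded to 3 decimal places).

The binomial likelihood is conjugate to the Beta prior: with 13 successes and 17 failures, the posterior is Beta(3+13, 9.1+17) = Beta(16, 26.1).
E[θ | data] = 16/(16+26.1) = 0.380.

Posterior: Beta(16, 26.1); mean ≈ 0.380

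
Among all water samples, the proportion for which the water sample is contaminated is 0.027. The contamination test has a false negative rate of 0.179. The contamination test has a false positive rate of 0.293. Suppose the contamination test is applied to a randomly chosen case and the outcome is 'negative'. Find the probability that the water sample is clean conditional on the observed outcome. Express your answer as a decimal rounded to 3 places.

P(¬H | E) ≈ 0.993

Write H for 'the water sample is contaminated'. Prior odds H:¬H = 0.027/0.973 = 0.027749. For the 'negative' outcome, the likelihood ratio is 0.179/0.707 = 0.25318.
Posterior odds = 0.027749 × 0.25318 = 0.0070256, so P(H|E) = 0.0070256/(1+0.0070256) = 0.007. Then P(¬H|E) = 1 − 0.007 = 0.993.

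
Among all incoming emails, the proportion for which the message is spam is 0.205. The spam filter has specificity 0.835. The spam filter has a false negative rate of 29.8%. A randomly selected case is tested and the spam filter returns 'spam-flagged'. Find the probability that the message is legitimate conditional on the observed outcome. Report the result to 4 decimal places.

Let H be the event that the message is spam. P(H) = 0.205, so P(¬H) = 0.795. With E the 'spam-flagged' result, P(E|H) = 0.702 and P(E|¬H) = 0.165.
P(E) = 0.702·0.205 + 0.165·0.795 = 0.14391 + 0.13118 = 0.27509.
By Bayes' theorem, P(H|E) = 0.14391 / 0.27509 = 0.5231. Hence P(¬H|E) = 1 − 0.5231 = 0.4769.

P(¬H | E) ≈ 0.4769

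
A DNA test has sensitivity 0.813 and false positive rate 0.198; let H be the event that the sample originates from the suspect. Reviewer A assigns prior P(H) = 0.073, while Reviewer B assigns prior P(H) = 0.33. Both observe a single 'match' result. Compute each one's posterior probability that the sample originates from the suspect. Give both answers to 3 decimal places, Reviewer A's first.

P('+'|H) = 0.813, P('+'|¬H) = 0.198.
Reviewer A: numerator 0.813·0.073 = 0.059349; evidence = 0.059349+0.198·0.927 = 0.24289; posterior = 0.244.
Reviewer B: numerator 0.813·0.33 = 0.26829; evidence = 0.26829+0.198·0.67 = 0.40095; posterior = 0.669.

Reviewer A: 0.244; Reviewer B: 0.669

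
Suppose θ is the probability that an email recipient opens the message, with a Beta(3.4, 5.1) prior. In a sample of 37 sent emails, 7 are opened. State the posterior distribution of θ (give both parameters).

Posterior: Beta(10.4, 35.1)

The binomial likelihood is conjugate to the Beta prior: with 7 successes and 30 failures, the posterior is Beta(3.4+7, 5.1+30) = Beta(10.4, 35.1).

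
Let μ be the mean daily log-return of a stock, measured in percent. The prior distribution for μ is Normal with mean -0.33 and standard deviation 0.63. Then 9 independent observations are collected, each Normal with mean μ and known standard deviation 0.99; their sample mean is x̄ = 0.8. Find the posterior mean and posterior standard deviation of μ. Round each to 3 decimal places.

Posterior mean ≈ 0.557; posterior SD ≈ 0.292

With known σ, the Normal prior is conjugate. Weight on the data is w = (n/σ²)/(n/σ² + 1/τ₀²) = 9.18274/(9.18274+2.51953) = 0.78470.
Posterior mean = w·x̄ + (1−w)·μ₀ = 0.78470·0.8 + 0.21530·-0.33 = 0.557. Posterior variance = 1/(9.18274+2.51953) = 0.0854536, so SD = 0.292.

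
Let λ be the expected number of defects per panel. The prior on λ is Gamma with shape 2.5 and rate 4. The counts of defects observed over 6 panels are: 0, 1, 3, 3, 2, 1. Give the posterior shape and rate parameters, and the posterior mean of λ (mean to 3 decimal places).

Posterior: Gamma(shape=12.5, rate=10); mean ≈ 1.250

Total count ∑xᵢ = 10 over n = 6 panels.
Gamma is conjugate to the Poisson likelihood: posterior is Gamma(shape = 2.5+10 = 12.5, rate = 4+6 = 10).
E[λ | data] = 12.5/10 = 1.250.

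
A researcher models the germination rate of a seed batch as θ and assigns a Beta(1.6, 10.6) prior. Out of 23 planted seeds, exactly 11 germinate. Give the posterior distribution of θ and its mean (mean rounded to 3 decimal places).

Posterior: Beta(12.6, 22.6); mean ≈ 0.358

Observing 11 successes and 12 failures updates Beta(1.6, 10.6) by adding the success and failure counts to the two shape parameters: α = 1.6+11 = 12.6, β = 10.6+12 = 22.6.
Posterior mean = α/(α+β) = 12.6/35.2 = 0.358.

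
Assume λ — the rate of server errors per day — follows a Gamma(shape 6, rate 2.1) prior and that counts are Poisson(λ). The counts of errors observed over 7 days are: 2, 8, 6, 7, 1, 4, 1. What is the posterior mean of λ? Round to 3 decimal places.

Total count ∑xᵢ = 29 over n = 7 days.
Gamma is conjugate to the Poisson likelihood: posterior is Gamma(shape = 6+29 = 35, rate = 2.1+7 = 9.1).
E[λ | data] = 35/9.1 = 3.846.

Posterior mean ≈ 3.846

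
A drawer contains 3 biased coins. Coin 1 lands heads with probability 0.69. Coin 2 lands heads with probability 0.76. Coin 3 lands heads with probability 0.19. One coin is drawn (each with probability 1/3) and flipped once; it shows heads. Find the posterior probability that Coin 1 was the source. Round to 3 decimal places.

Posterior probability ≈ 0.421

Tabulate prior·likelihood by source: [1] prior 0.333333, lik 0.69, product 0.2300; [2] prior 0.333333, lik 0.76, product 0.2533; [3] prior 0.333333, lik 0.19, product 0.06333.
Normalizing constant = 0.54667; the posterior for Coin 1 is its product over the sum, 0.2300/0.54667 = 0.421.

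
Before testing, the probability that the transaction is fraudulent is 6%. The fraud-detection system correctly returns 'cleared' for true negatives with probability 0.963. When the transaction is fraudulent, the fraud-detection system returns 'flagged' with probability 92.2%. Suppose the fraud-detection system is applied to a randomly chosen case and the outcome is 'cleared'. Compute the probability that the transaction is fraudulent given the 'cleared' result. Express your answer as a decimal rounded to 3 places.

Write H for 'the transaction is fraudulent'. Prior odds H:¬H = 0.06/0.94 = 0.063830. For the 'cleared' outcome, the likelihood ratio is 0.078/0.963 = 0.080997.
Posterior odds = 0.063830 × 0.080997 = 0.0051700, so P(H|E) = 0.0051700/(1+0.0051700) = 0.005.

P(H | E) ≈ 0.005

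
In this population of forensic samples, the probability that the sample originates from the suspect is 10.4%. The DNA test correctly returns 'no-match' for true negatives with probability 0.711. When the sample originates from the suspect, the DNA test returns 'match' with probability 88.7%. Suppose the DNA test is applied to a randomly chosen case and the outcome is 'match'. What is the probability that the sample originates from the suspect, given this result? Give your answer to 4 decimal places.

Let H be the event that the sample originates from the suspect. P(H) = 0.104, so P(¬H) = 0.896. With E the 'match' result, P(E|H) = 0.887 and P(E|¬H) = 0.289.
P(E) = 0.887·0.104 + 0.289·0.896 = 0.092248 + 0.25894 = 0.35119.
By Bayes' theorem, P(H|E) = 0.092248 / 0.35119 = 0.2627.

P(H | E) ≈ 0.2627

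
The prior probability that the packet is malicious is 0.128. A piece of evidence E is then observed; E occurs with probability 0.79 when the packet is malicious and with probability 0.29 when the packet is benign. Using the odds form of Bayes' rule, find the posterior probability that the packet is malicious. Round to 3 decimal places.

Prior odds = 0.128/(1−0.128) = 0.14679.
Likelihood ratio for E = 0.79/0.29 = 2.7241.
Posterior odds = prior odds × LR = 0.39987.
Posterior probability = odds/(1+odds) = 0.39987/1.3999 = 0.286.

Posterior probability ≈ 0.286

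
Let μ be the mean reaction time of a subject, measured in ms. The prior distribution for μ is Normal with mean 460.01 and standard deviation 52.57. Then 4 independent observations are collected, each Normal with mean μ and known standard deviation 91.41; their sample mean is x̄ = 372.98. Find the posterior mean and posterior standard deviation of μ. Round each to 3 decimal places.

Posterior mean ≈ 410.445; posterior SD ≈ 34.492

Prior precision 1/τ₀² = 1/52.57² = 0.00036185; data precision n/σ² = 4/91.41² = 0.00047871.
Posterior precision = 0.00036185 + 0.00047871 = 0.00084056, giving posterior SD = 1/√0.00084056 = 34.492.
Posterior mean = (0.00036185·460.01 + 0.00047871·372.98) / 0.00084056 = 410.445.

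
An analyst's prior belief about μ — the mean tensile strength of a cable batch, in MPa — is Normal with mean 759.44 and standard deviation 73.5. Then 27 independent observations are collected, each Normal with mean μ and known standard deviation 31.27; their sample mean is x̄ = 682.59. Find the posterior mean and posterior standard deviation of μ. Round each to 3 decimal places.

Prior precision 1/τ₀² = 1/73.5² = 0.00018511; data precision n/σ² = 27/31.27² = 0.0276126.
Posterior precision = 0.00018511 + 0.0276126 = 0.0277978, giving posterior SD = 1/√0.0277978 = 5.998.
Posterior mean = (0.00018511·759.44 + 0.0276126·682.59) / 0.0277978 = 683.102.

Posterior mean ≈ 683.102; posterior SD ≈ 5.998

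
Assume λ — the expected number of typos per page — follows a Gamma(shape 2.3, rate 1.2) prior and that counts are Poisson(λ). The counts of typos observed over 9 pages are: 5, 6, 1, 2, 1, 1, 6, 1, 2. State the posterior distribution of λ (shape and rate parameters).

Posterior: Gamma(shape=27.3, rate=10.2)

Total count ∑xᵢ = 25 over n = 9 pages.
Gamma is conjugate to the Poisson likelihood: posterior is Gamma(shape = 2.3+25 = 27.3, rate = 1.2+9 = 10.2).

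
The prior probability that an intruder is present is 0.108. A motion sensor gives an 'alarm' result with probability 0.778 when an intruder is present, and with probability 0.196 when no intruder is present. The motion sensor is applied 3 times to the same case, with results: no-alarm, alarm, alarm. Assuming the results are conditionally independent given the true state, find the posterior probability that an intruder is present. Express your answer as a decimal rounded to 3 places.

Let H be the event that an intruder is present; start with P(H) = 0.108. P('alarm'|H) = 0.778, P('alarm'|¬H) = 0.196.
Update on result 1 ('no-alarm'): P(H) ← 0.222·0.1080 / (0.222·0.1080 + 0.804·0.8920) = 0.023976/0.74114 = 0.0323.
Update on result 2 ('alarm'): P(H) ← 0.778·0.0323 / (0.778·0.0323 + 0.196·0.9677) = 0.025168/0.21483 = 0.1172.
Update on result 3 ('alarm'): P(H) ← 0.778·0.1172 / (0.778·0.1172 + 0.196·0.8828) = 0.091147/0.26418 = 0.3450.

Posterior P(H) ≈ 0.345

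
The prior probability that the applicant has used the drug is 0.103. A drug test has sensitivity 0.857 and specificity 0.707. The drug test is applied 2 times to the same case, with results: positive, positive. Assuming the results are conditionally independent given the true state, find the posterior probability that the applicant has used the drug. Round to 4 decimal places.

Let H be the event that the applicant has used the drug; start with P(H) = 0.103. P('positive'|H) = 0.857, P('positive'|¬H) = 0.293.
Update on result 1 ('positive'): P(H) ← 0.857·0.1030 / (0.857·0.1030 + 0.293·0.8970) = 0.088271/0.35109 = 0.2514.
Update on result 2 ('positive'): P(H) ← 0.857·0.2514 / (0.857·0.2514 + 0.293·0.7486) = 0.21547/0.43480 = 0.4956.

Posterior P(H) ≈ 0.4956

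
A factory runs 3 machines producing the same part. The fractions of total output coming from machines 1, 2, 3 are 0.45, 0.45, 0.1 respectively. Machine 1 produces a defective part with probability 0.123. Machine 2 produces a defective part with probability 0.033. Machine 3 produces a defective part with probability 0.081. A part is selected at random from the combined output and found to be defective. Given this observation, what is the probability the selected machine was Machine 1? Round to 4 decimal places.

Posterior probability ≈ 0.7069

P(defective|M1) = 0.123; P(defective|M2) = 0.033; P(defective|M3) = 0.081.
Prior × likelihood for each source: 0.45·0.123=0.05535, 0.45·0.033=0.01485, 0.1·0.081=0.008100. Summing gives P(defective) = 0.078300.
P(Machine 1 | defective) = 0.05535 / 0.078300 = 0.7069.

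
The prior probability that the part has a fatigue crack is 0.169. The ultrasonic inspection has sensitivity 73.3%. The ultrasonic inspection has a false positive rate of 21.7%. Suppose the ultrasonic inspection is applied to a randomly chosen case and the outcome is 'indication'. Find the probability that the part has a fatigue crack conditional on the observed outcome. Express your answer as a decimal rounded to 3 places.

P(H | E) ≈ 0.407

Write H for 'the part has a fatigue crack'. Prior odds H:¬H = 0.169/0.831 = 0.20337. For the 'indication' outcome, the likelihood ratio is 0.733/0.217 = 3.3779.
Posterior odds = 0.20337 × 3.3779 = 0.68696, so P(H|E) = 0.68696/(1+0.68696) = 0.407.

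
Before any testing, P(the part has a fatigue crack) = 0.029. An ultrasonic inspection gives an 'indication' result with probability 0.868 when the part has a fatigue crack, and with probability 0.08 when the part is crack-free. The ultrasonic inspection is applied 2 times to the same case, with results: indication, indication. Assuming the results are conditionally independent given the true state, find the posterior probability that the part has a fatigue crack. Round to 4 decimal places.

Posterior P(H) ≈ 0.7786

With H the event that the part has a fatigue crack, the joint likelihood of the observed sequence is P(data|H) = 0.868·0.868 = 0.75342 and P(data|¬H) = 0.08·0.08 = 0.0064000.
Bayes: P(H|data) = 0.029·0.75342 / (0.029·0.75342 + 0.971·0.0064000) = 0.021849/0.028064 = 0.7786.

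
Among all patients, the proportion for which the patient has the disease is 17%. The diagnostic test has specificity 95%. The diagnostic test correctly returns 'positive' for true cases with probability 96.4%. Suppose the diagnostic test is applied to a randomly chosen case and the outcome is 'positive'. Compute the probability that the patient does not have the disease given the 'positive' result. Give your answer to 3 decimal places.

P(¬H | E) ≈ 0.202

Let H be the event that the patient has the disease. P(H) = 0.17, so P(¬H) = 0.83. With E the 'positive' result, P(E|H) = 0.964 and P(E|¬H) = 0.05.
P(E) = 0.964·0.17 + 0.05·0.83 = 0.16388 + 0.041500 = 0.20538.
By Bayes' theorem, P(H|E) = 0.16388 / 0.20538 = 0.798. Hence P(¬H|E) = 1 − 0.798 = 0.202.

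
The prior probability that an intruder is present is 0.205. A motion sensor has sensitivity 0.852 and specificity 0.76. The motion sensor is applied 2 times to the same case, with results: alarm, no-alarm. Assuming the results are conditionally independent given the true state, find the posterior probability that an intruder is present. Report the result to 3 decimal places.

Posterior P(H) ≈ 0.151

Let H be the event that an intruder is present; start with P(H) = 0.205. P('alarm'|H) = 0.852, P('alarm'|¬H) = 0.24.
Update on result 1 ('alarm'): P(H) ← 0.852·0.2050 / (0.852·0.2050 + 0.24·0.7950) = 0.17466/0.36546 = 0.4779.
Update on result 2 ('no-alarm'): P(H) ← 0.148·0.4779 / (0.148·0.4779 + 0.76·0.5221) = 0.070732/0.46751 = 0.1513.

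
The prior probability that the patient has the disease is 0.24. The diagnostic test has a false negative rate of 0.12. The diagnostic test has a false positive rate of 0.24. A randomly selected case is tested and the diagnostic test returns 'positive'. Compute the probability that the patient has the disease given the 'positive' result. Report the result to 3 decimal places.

P(H | E) ≈ 0.537

Let H be the event that the patient has the disease. P(H) = 0.24, so P(¬H) = 0.76. With E the 'positive' result, P(E|H) = 0.88 and P(E|¬H) = 0.24.
P(E) = 0.88·0.24 + 0.24·0.76 = 0.21120 + 0.18240 = 0.39360.
By Bayes' theorem, P(H|E) = 0.21120 / 0.39360 = 0.537.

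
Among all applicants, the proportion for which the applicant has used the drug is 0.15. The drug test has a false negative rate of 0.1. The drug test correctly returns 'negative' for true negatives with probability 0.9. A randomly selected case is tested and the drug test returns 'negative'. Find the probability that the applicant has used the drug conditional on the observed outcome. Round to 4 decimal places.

Write H for 'the applicant has used the drug'. Prior odds H:¬H = 0.15/0.85 = 0.17647. For the 'negative' outcome, the likelihood ratio is 0.1/0.9 = 0.11111.
Posterior odds = 0.17647 × 0.11111 = 0.019608, so P(H|E) = 0.019608/(1+0.019608) = 0.0192.

P(H | E) ≈ 0.0192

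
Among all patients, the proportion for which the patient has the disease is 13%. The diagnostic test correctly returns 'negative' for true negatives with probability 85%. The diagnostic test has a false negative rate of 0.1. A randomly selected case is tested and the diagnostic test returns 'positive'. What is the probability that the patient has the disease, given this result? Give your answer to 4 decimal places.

P(H | E) ≈ 0.4727

Let H be the event that the patient has the disease. P(H) = 0.13, so P(¬H) = 0.87. With E the 'positive' result, P(E|H) = 0.9 and P(E|¬H) = 0.15.
P(E) = 0.9·0.13 + 0.15·0.87 = 0.11700 + 0.13050 = 0.24750.
By Bayes' theorem, P(H|E) = 0.11700 / 0.24750 = 0.4727.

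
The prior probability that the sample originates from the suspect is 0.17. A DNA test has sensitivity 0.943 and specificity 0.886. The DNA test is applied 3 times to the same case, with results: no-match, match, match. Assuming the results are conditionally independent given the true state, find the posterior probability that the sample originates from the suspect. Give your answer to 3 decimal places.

With H the event that the sample originates from the suspect, the joint likelihood of the observed sequence is P(data|H) = 0.057·0.943·0.943 = 0.050687 and P(data|¬H) = 0.886·0.114·0.114 = 0.011514.
Bayes: P(H|data) = 0.17·0.050687 / (0.17·0.050687 + 0.83·0.011514) = 0.0086168/0.018174 = 0.4741.

Posterior P(H) ≈ 0.474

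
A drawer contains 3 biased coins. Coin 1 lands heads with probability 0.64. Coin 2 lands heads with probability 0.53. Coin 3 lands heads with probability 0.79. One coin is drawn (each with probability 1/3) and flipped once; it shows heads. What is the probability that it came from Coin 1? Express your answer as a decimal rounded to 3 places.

Posterior probability ≈ 0.327

Tabulate prior·likelihood by source: [1] prior 0.333333, lik 0.64, product 0.2133; [2] prior 0.333333, lik 0.53, product 0.1767; [3] prior 0.333333, lik 0.79, product 0.2633.
Normalizing constant = 0.65333; the posterior for Coin 1 is its product over the sum, 0.2133/0.65333 = 0.327.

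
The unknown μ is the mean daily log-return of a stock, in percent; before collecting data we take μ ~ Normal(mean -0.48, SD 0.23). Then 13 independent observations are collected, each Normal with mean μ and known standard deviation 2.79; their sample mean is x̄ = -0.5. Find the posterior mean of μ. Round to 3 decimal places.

Posterior mean ≈ -0.482

With known σ, the Normal prior is conjugate. Weight on the data is w = (n/σ²)/(n/σ² + 1/τ₀²) = 1.67007/(1.67007+18.9036) = 0.081175.
Posterior mean = w·x̄ + (1−w)·μ₀ = 0.081175·-0.5 + 0.91882·-0.48 = -0.482.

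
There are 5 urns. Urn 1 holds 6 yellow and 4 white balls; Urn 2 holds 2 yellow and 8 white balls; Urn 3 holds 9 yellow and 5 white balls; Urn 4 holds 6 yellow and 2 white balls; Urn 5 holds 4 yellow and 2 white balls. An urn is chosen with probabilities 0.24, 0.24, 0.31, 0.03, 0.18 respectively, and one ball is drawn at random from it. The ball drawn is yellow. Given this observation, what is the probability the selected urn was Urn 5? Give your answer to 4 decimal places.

Tabulate prior·likelihood by source: [1] prior 0.24, lik 0.6, product 0.1440; [2] prior 0.24, lik 0.2, product 0.04800; [3] prior 0.31, lik 0.6429, product 0.1993; [4] prior 0.03, lik 0.75, product 0.02250; [5] prior 0.18, lik 0.6667, product 0.1200.
Normalizing constant = 0.53379; the posterior for Urn 5 is its product over the sum, 0.1200/0.53379 = 0.2248.

Posterior probability ≈ 0.2248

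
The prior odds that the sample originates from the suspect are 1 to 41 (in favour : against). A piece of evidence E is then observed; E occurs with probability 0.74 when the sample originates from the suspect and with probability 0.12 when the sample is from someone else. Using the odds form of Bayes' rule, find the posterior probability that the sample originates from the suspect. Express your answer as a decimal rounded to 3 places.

Posterior probability ≈ 0.131

Prior odds = 1/41 = 0.024390.
Likelihood ratio for E = 0.74/0.12 = 6.1667.
Posterior odds = prior odds × LR = 0.15041.
Posterior probability = odds/(1+odds) = 0.15041/1.1504 = 0.131.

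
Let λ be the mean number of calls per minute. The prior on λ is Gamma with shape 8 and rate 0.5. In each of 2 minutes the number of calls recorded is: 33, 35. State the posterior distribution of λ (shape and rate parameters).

Posterior: Gamma(shape=76, rate=2.5)

The Poisson likelihood adds the total count to the shape and the number of exposure periods to the rate. Here ∑xᵢ = 68 and n = 2, so shape 8→76 and rate 0.5→2.5.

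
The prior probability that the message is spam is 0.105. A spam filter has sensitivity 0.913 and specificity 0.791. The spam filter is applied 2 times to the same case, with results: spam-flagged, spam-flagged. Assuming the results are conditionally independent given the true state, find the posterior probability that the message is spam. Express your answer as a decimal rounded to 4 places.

Posterior P(H) ≈ 0.6912

Let H be the event that the message is spam; start with P(H) = 0.105. P('spam-flagged'|H) = 0.913, P('spam-flagged'|¬H) = 0.209.
Update on result 1 ('spam-flagged'): P(H) ← 0.913·0.1050 / (0.913·0.1050 + 0.209·0.8950) = 0.095865/0.28292 = 0.3388.
Update on result 2 ('spam-flagged'): P(H) ← 0.913·0.3388 / (0.913·0.3388 + 0.209·0.6612) = 0.30936/0.44754 = 0.6912.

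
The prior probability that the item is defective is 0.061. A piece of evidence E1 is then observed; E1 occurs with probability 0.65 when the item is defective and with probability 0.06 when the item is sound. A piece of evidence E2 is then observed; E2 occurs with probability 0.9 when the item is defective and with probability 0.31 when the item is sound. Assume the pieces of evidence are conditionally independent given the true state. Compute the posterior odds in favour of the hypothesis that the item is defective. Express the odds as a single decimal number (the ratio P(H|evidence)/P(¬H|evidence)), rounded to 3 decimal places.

Prior odds = 0.061/(1−0.061) = 0.064963. In log-odds, ln(0.064963) = -2.7339.
Add log likelihood ratios: ln(10.833) + ln(2.9032) = 3.4485.
Posterior log-odds = 0.71451, so posterior odds = exp(0.71451) = 2.0432.

Posterior odds ≈ 2.043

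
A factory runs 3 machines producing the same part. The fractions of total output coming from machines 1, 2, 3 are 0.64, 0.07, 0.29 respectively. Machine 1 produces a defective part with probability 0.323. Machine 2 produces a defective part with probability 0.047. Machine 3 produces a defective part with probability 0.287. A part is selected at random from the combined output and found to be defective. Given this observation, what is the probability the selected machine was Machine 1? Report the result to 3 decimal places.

P(defective|M1) = 0.323; P(defective|M2) = 0.047; P(defective|M3) = 0.287.
Prior × likelihood for each source: 0.64·0.323=0.2067, 0.07·0.047=0.003290, 0.29·0.287=0.08323. Summing gives P(defective) = 0.29324.
P(Machine 1 | defective) = 0.2067 / 0.29324 = 0.705.

Posterior probability ≈ 0.705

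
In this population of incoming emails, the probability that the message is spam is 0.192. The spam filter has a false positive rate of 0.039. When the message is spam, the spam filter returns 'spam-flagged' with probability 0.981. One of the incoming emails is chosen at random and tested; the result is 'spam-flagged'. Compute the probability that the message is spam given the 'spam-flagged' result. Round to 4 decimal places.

P(H | E) ≈ 0.8567

Let H be the event that the message is spam. P(H) = 0.192, so P(¬H) = 0.808. With E the 'spam-flagged' result, P(E|H) = 0.981 and P(E|¬H) = 0.039.
P(E) = 0.981·0.192 + 0.039·0.808 = 0.18835 + 0.031512 = 0.21986.
By Bayes' theorem, P(H|E) = 0.18835 / 0.21986 = 0.8567.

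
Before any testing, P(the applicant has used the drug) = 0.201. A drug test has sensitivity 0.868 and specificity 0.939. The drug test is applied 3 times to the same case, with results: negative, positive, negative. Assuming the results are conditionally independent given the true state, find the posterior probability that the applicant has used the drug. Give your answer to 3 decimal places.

Posterior P(H) ≈ 0.066

Let H be the event that the applicant has used the drug; start with P(H) = 0.201. P('positive'|H) = 0.868, P('positive'|¬H) = 0.061.
Update on result 1 ('negative'): P(H) ← 0.132·0.2010 / (0.132·0.2010 + 0.939·0.7990) = 0.026532/0.77679 = 0.0342.
Update on result 2 ('positive'): P(H) ← 0.868·0.0342 / (0.868·0.0342 + 0.061·0.9658) = 0.029647/0.088564 = 0.3348.
Update on result 3 ('negative'): P(H) ← 0.132·0.3348 / (0.132·0.3348 + 0.939·0.6652) = 0.044188/0.66885 = 0.0661.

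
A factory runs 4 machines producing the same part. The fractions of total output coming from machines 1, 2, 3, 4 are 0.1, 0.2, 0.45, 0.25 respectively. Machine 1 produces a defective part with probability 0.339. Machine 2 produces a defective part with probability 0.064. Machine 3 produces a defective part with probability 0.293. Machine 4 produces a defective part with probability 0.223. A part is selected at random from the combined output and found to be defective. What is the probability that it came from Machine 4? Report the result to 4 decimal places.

Posterior probability ≈ 0.2379

P(defective|M1) = 0.339; P(defective|M2) = 0.064; P(defective|M3) = 0.293; P(defective|M4) = 0.223.
Prior × likelihood for each source: 0.1·0.339=0.03390, 0.2·0.064=0.01280, 0.45·0.293=0.1318, 0.25·0.223=0.05575. Summing gives P(defective) = 0.23430.
P(Machine 4 | defective) = 0.05575 / 0.23430 = 0.2379.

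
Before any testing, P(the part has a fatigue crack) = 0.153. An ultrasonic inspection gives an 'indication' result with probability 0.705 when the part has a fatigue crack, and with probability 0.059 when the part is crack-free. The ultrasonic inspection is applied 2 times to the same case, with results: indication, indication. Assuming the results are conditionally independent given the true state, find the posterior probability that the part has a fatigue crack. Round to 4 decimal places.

Let H be the event that the part has a fatigue crack; start with P(H) = 0.153. P('indication'|H) = 0.705, P('indication'|¬H) = 0.059.
Update on result 1 ('indication'): P(H) ← 0.705·0.1530 / (0.705·0.1530 + 0.059·0.8470) = 0.10786/0.15784 = 0.6834.
Update on result 2 ('indication'): P(H) ← 0.705·0.6834 / (0.705·0.6834 + 0.059·0.3166) = 0.48179/0.50047 = 0.9627.

Posterior P(H) ≈ 0.9627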